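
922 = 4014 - 3092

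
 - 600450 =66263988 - 66864438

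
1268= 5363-4095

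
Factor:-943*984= - 927912 = -2^3*3^1 * 23^1*41^2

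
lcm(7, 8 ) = 56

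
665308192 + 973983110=1639291302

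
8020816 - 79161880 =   -  71141064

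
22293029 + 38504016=60797045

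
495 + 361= 856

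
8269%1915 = 609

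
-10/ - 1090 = 1/109 = 0.01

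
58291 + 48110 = 106401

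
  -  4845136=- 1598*3032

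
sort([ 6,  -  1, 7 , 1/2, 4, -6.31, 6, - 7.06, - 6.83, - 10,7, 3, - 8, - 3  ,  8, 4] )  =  [ - 10, - 8,-7.06, - 6.83, - 6.31, - 3,-1, 1/2, 3, 4, 4,6, 6, 7, 7  ,  8]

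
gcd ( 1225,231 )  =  7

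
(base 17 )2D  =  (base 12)3b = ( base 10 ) 47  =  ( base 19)29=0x2f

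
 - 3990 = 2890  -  6880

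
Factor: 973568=2^8*3803^1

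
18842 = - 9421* ( - 2 ) 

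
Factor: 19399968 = 2^5*3^2*7^1 * 9623^1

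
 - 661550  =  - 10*66155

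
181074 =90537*2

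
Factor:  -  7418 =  - 2^1*3709^1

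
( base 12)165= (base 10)221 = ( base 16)dd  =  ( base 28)7p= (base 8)335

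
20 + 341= 361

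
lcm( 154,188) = 14476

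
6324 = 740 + 5584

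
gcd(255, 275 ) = 5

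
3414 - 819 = 2595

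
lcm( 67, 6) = 402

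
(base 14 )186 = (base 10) 314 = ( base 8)472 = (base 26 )C2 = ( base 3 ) 102122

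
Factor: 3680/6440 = 2^2*7^( - 1) = 4/7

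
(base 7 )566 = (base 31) 9e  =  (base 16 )125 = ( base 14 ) 16D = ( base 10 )293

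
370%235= 135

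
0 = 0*13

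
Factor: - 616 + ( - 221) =  -  3^3*31^1 = -837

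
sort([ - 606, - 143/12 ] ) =[ - 606, - 143/12] 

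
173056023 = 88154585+84901438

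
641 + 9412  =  10053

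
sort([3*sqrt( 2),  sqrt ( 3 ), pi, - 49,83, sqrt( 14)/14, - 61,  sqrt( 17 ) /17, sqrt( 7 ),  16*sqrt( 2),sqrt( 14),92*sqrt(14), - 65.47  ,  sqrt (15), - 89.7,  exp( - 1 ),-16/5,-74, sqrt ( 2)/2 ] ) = [- 89.7, - 74,- 65.47, - 61, -49, - 16/5,sqrt(17) /17 , sqrt( 14) /14, exp ( - 1 ), sqrt( 2)/2 , sqrt ( 3 ),sqrt ( 7 ), pi,sqrt( 14 ), sqrt(15 ), 3*sqrt( 2),16*sqrt ( 2), 83,92*sqrt ( 14 ) ] 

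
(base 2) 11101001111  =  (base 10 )1871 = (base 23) 3C8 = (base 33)1nn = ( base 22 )3J1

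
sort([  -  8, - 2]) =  [ - 8,  -  2] 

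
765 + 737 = 1502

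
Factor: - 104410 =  - 2^1*5^1*53^1*197^1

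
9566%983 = 719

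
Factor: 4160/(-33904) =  -2^2*5^1*163^( - 1) = - 20/163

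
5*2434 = 12170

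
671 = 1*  671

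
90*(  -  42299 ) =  - 3806910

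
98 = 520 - 422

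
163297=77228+86069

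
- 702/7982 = - 27/307 =- 0.09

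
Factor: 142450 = 2^1*5^2*7^1*11^1*37^1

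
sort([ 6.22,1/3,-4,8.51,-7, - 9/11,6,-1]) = [ - 7, - 4, -1,-9/11, 1/3,6,6.22, 8.51 ] 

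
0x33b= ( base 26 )15l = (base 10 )827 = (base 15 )3a2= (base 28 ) 11f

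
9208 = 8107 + 1101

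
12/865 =12/865 = 0.01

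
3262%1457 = 348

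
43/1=43 = 43.00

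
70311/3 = 23437 = 23437.00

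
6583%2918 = 747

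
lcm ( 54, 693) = 4158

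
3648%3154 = 494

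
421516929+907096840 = 1328613769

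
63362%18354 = 8300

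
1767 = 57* 31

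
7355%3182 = 991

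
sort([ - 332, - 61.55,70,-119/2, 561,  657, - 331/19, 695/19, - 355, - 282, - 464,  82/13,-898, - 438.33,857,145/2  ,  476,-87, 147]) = [ - 898, - 464, -438.33 , - 355 ,-332, - 282, - 87, - 61.55, - 119/2, - 331/19,82/13 , 695/19,70, 145/2,147, 476,  561, 657  ,  857]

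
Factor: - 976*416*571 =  - 2^9*13^1*61^1*571^1 = -231835136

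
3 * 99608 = 298824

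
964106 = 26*37081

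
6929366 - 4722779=2206587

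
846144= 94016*9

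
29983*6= 179898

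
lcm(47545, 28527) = 142635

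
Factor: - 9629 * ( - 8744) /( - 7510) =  - 42097988/3755 =- 2^2 * 5^( - 1)*751^ ( - 1)*1093^1 * 9629^1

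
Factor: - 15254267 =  - 7^1*23^1*94747^1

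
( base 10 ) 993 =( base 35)SD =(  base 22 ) 213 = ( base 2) 1111100001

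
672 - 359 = 313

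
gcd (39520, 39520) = 39520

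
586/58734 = 293/29367 = 0.01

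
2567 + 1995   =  4562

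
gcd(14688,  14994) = 306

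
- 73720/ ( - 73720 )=1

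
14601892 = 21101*692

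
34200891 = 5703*5997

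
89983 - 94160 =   -  4177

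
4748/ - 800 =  - 6+ 13/200 = - 5.93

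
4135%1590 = 955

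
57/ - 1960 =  - 1+1903/1960  =  -  0.03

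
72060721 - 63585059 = 8475662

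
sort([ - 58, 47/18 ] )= [- 58,  47/18 ] 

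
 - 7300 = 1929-9229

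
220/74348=55/18587=0.00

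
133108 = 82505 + 50603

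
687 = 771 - 84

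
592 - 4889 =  - 4297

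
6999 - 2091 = 4908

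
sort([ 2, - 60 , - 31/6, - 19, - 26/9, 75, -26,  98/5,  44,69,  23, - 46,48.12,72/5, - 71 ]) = [ - 71,-60, - 46, - 26, - 19,- 31/6, - 26/9,2, 72/5,  98/5, 23,44, 48.12,69,75]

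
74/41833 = 74/41833 = 0.00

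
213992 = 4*53498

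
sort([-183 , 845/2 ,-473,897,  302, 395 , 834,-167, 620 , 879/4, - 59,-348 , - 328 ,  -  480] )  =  [ - 480, - 473, - 348,-328,-183, - 167 ,-59 , 879/4 , 302,  395, 845/2,620, 834,897 ]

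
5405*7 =37835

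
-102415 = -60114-42301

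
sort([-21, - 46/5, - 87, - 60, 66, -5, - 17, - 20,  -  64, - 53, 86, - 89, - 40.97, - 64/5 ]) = [ - 89, - 87, - 64 , - 60, - 53, - 40.97, - 21, - 20, - 17, - 64/5, - 46/5, - 5 , 66 , 86] 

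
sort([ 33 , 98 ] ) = [ 33, 98 ] 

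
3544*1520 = 5386880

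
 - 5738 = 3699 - 9437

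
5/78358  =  5/78358= 0.00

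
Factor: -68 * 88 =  -2^5*11^1*17^1 = - 5984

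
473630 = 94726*5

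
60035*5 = 300175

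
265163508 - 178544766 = 86618742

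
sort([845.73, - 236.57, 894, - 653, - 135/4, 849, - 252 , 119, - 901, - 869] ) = [ - 901,-869,-653, - 252,-236.57,-135/4, 119, 845.73, 849, 894] 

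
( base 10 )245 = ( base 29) 8D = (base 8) 365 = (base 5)1440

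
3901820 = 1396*2795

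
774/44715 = 258/14905 = 0.02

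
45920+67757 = 113677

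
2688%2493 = 195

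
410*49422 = 20263020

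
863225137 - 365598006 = 497627131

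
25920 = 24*1080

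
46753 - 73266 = - 26513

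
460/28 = 16 + 3/7=16.43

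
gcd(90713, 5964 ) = 7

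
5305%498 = 325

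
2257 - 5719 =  -3462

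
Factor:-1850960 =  - 2^4 *5^1*17^1*1361^1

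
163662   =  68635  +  95027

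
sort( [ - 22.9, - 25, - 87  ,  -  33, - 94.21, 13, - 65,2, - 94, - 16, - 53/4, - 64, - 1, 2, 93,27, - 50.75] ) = [- 94.21,-94,-87, - 65, - 64, - 50.75,  -  33, - 25 , - 22.9,- 16,-53/4, - 1 , 2,2, 13,27,93]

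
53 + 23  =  76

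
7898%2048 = 1754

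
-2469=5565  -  8034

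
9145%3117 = 2911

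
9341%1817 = 256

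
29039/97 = 299  +  36/97 = 299.37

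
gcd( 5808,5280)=528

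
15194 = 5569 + 9625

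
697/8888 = 697/8888 = 0.08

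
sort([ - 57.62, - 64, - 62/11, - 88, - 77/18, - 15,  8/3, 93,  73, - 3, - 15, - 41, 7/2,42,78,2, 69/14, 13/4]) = [ - 88, - 64, - 57.62, - 41, - 15, - 15,-62/11, - 77/18, - 3,  2, 8/3, 13/4, 7/2,  69/14,42, 73,78,93]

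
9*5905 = 53145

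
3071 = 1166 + 1905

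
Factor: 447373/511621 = 11^( - 1 ) * 23^1*53^1*367^1*46511^ ( - 1 )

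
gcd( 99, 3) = 3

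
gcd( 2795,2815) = 5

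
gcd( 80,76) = 4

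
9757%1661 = 1452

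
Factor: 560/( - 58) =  - 280/29= - 2^3*5^1*7^1*29^( - 1)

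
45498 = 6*7583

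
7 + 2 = 9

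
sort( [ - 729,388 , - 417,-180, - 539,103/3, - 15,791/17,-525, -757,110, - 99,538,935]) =[ - 757, - 729, - 539, - 525, - 417 , - 180, - 99, - 15,  103/3 , 791/17,110 , 388,  538, 935] 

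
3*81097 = 243291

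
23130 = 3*7710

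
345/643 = 345/643 = 0.54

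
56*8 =448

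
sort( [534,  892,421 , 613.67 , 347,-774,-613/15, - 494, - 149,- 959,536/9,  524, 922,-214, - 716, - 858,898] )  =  [ - 959,  -  858, - 774,- 716,-494,-214,-149, - 613/15,  536/9, 347 , 421,524,534, 613.67, 892,  898, 922 ] 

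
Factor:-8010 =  - 2^1*3^2*5^1 * 89^1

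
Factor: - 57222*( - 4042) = 231291324  =  2^2*3^2*11^1 * 17^2 *43^1*47^1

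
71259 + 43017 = 114276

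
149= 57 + 92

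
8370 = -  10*( - 837 ) 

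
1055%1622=1055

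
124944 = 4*31236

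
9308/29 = 320 +28/29 = 320.97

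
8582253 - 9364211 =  - 781958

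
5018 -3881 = 1137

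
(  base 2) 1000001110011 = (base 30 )4kb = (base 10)4211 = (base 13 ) 1bbc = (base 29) 506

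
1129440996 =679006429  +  450434567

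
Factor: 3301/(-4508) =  - 2^( - 2)*7^( - 2 )*23^(-1 )*3301^1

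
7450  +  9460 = 16910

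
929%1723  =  929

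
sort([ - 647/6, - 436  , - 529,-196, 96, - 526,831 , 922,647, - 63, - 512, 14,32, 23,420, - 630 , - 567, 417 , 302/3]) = [ - 630, - 567, - 529,- 526,  -  512 , - 436 , - 196,-647/6, - 63,14,23, 32,96, 302/3  ,  417,420,647 , 831,922] 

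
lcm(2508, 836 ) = 2508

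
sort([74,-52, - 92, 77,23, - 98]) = [  -  98,-92,  -  52,23, 74, 77 ] 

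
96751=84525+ 12226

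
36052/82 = 18026/41 = 439.66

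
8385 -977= 7408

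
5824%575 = 74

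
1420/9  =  1420/9 = 157.78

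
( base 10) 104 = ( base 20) 54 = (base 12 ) 88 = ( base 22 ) 4g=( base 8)150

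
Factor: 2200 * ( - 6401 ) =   -  14082200=-2^3*5^2*11^1*37^1*173^1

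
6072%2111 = 1850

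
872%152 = 112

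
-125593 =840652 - 966245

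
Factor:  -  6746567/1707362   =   - 2^( - 1)*23^1*317^ ( - 1)*2693^ ( - 1) * 293329^1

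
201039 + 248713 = 449752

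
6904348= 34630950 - 27726602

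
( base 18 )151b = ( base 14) 2A25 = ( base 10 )7481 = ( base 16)1D39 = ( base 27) a72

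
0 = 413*0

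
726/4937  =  726/4937= 0.15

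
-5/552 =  - 1 + 547/552 = - 0.01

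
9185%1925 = 1485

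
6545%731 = 697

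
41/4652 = 41/4652 = 0.01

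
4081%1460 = 1161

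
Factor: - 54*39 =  - 2^1*3^4*13^1= - 2106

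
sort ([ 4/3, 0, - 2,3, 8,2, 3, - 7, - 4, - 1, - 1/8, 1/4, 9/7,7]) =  [ - 7, - 4, -2, - 1 , -1/8,0, 1/4,  9/7, 4/3 , 2, 3,3,7, 8]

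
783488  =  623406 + 160082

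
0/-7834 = 0/1 = - 0.00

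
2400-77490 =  - 75090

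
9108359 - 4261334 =4847025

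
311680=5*62336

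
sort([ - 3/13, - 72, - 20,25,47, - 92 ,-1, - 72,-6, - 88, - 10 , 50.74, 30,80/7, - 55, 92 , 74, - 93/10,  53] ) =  [ - 92, - 88 , - 72, - 72, - 55, - 20, - 10,- 93/10, - 6, - 1, - 3/13 , 80/7, 25, 30 , 47, 50.74 , 53, 74,92 ]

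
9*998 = 8982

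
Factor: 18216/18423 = 2^3* 11^1*89^( - 1) = 88/89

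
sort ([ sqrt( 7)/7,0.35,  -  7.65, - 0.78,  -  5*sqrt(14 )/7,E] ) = [ - 7.65, - 5*sqrt( 14)/7, - 0.78, 0.35, sqrt(7)/7,E] 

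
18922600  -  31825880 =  - 12903280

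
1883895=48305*39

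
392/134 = 196/67 = 2.93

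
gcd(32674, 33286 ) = 34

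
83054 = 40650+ 42404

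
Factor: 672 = 2^5 * 3^1*7^1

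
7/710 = 7/710 = 0.01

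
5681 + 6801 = 12482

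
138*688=94944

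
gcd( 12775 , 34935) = 5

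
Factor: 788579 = 11^1*17^1*4217^1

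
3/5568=1/1856  =  0.00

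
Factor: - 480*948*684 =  - 311247360 =-2^9* 3^4 * 5^1*19^1*79^1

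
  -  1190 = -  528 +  - 662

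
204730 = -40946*( - 5)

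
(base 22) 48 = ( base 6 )240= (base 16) 60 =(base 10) 96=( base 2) 1100000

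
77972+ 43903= 121875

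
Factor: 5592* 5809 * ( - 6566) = -2^4 * 3^1*7^2 * 37^1*67^1*157^1*233^1 = -213289471248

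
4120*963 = 3967560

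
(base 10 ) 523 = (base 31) GR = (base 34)FD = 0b1000001011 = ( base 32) GB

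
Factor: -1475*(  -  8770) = 12935750= 2^1*5^3  *  59^1*877^1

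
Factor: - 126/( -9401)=2^1 *3^2*17^(-1 ) * 79^( - 1) = 18/1343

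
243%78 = 9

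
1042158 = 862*1209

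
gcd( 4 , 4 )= 4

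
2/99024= 1/49512 =0.00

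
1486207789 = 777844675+708363114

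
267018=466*573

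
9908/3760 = 2 + 597/940  =  2.64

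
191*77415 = 14786265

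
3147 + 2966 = 6113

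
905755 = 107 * 8465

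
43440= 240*181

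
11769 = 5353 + 6416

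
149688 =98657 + 51031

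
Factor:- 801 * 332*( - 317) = 84300444 = 2^2*3^2*83^1*89^1*317^1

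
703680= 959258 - 255578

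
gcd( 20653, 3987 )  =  1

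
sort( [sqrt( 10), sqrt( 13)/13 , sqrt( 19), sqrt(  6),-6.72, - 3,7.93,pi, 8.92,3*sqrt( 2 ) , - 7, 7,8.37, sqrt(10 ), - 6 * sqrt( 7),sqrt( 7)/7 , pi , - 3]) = [-6*sqrt( 7 ), - 7, - 6.72 , - 3 , - 3,sqrt( 13) /13 , sqrt( 7)/7, sqrt(6 ) , pi,  pi,sqrt( 10), sqrt ( 10 ),  3*sqrt( 2), sqrt( 19) , 7, 7.93,8.37,8.92]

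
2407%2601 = 2407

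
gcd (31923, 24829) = 3547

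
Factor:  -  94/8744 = -47/4372 = - 2^( - 2 ) * 47^1*1093^( - 1 ) 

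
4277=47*91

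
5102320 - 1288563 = 3813757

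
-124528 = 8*( - 15566 )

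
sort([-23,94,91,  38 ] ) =[-23,  38,91,94 ] 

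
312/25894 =156/12947 = 0.01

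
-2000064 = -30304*66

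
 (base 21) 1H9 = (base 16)327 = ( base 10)807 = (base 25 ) 177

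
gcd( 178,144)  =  2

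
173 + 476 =649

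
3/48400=3/48400 = 0.00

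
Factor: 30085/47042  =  2^( - 1)*5^1*11^1*43^(-1)=55/86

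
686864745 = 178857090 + 508007655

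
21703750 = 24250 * 895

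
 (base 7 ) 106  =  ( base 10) 55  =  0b110111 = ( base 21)2d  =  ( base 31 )1O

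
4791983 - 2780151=2011832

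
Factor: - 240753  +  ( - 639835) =-2^2 * 220147^1  =  - 880588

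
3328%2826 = 502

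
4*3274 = 13096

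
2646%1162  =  322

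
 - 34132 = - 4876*7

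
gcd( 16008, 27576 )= 24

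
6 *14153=84918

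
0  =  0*45219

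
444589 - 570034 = - 125445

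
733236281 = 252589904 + 480646377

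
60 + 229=289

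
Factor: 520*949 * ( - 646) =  - 318788080 = - 2^4*5^1 * 13^2*17^1*19^1*73^1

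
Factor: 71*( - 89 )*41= - 41^1*71^1*89^1 = - 259079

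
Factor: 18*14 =2^2 *3^2*7^1 =252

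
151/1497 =151/1497 =0.10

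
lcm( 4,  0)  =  0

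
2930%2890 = 40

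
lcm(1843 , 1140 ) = 110580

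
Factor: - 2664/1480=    - 9/5 = - 3^2*5^( - 1 )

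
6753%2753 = 1247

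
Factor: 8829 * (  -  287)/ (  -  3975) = 3^3*5^( - 2 )*7^1*41^1*53^( - 1 )*109^1 = 844641/1325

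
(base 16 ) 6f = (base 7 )216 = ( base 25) 4B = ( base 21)56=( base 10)111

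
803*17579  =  14115937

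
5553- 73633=  -  68080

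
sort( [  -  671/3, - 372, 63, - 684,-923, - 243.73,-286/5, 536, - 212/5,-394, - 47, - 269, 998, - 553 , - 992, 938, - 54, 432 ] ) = [ - 992, - 923  , - 684, - 553, - 394, - 372,- 269,  -  243.73, - 671/3, -286/5,  -  54, - 47, - 212/5, 63,  432, 536,938,998 ]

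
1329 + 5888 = 7217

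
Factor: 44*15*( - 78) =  - 51480 = - 2^3*3^2*5^1*11^1*13^1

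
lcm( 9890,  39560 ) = 39560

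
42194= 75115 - 32921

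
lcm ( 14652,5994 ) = 131868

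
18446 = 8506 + 9940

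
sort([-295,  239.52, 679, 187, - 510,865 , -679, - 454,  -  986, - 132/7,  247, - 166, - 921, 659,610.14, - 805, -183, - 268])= [- 986, - 921, -805  , - 679,-510, - 454 , - 295, - 268, - 183, - 166, - 132/7, 187,  239.52,247, 610.14, 659, 679, 865] 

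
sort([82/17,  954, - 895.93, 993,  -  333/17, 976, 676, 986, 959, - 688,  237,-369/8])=[-895.93,- 688, - 369/8,-333/17 , 82/17,237, 676, 954,959, 976, 986, 993] 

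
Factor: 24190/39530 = 41^1*67^( - 1 ) = 41/67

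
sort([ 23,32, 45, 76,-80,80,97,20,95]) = [-80,20, 23,32,45, 76, 80,95,97 ] 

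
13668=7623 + 6045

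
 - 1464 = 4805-6269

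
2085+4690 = 6775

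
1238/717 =1238/717=1.73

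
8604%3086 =2432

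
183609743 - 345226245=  - 161616502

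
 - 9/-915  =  3/305= 0.01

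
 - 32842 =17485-50327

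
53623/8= 6702 +7/8   =  6702.88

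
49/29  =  1 + 20/29 =1.69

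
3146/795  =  3146/795= 3.96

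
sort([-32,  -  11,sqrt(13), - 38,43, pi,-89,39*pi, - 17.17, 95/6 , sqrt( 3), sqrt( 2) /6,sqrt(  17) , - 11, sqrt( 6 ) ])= [ - 89, - 38, - 32, - 17.17,  -  11, - 11, sqrt( 2 ) /6, sqrt(3), sqrt(6), pi,sqrt(13), sqrt(  17 ), 95/6, 43, 39*pi ]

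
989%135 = 44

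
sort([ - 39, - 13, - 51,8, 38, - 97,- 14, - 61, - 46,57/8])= [- 97 , - 61, - 51,  -  46, - 39, - 14, - 13 , 57/8 , 8,38 ]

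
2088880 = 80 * 26111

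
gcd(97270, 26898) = 2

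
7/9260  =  7/9260 = 0.00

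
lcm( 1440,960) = 2880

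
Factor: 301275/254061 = 5^2*13^1* 103^1*28229^( - 1) = 33475/28229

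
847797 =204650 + 643147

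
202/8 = 101/4  =  25.25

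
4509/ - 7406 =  - 1 + 2897/7406 = - 0.61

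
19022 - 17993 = 1029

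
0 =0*(-540 )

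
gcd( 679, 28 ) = 7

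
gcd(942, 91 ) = 1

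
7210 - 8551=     -  1341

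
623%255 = 113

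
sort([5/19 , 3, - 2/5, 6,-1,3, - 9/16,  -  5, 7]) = [ - 5 , - 1 , - 9/16, - 2/5,5/19, 3, 3, 6, 7]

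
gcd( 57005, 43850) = 4385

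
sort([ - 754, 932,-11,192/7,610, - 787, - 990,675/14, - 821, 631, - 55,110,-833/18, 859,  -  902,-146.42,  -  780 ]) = [-990 , - 902, - 821, - 787, - 780 , - 754, - 146.42, - 55,-833/18,-11,192/7,675/14,  110,610,631,859,932 ] 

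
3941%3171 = 770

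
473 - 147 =326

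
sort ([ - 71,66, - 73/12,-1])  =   [ - 71,-73/12, - 1,66]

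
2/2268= 1/1134 = 0.00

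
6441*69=444429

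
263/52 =5 + 3/52  =  5.06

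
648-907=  - 259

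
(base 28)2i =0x4a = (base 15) 4E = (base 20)3e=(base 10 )74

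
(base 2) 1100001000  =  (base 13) 479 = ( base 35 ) m6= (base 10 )776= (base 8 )1410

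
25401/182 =139 + 103/182 = 139.57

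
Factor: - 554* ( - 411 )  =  227694 = 2^1*3^1*137^1*277^1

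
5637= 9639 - 4002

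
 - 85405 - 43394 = - 128799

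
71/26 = 2 + 19/26 = 2.73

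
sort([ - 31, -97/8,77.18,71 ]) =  [  -  31, - 97/8, 71,  77.18]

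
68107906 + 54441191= 122549097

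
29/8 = 3+5/8 = 3.62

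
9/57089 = 9/57089  =  0.00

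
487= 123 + 364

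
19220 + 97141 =116361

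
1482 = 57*26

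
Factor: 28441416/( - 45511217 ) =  - 2^3 * 3^1*359^1*509^( - 1 )*3301^1*89413^( - 1 )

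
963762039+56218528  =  1019980567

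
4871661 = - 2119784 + 6991445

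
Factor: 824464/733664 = 227/202  =  2^( - 1)*101^(- 1)*227^1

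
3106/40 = 77+ 13/20 = 77.65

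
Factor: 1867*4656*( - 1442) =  - 2^5*3^1*7^1 * 97^1*103^1*1867^1 = -  12534948384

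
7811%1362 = 1001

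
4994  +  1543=6537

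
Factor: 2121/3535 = 3^1 * 5^( - 1 ) = 3/5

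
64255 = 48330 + 15925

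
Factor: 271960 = 2^3*5^1*13^1*523^1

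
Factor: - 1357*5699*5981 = -46254320683= - 23^1*  41^1*59^1*139^1*5981^1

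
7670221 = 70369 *109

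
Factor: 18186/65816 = 2^( - 2)*3^1*7^1*19^( - 1 )= 21/76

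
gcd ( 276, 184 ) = 92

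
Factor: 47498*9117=433039266 = 2^1*3^2*11^1*17^1*127^1*1013^1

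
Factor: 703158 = 2^1 * 3^1*117193^1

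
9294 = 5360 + 3934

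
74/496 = 37/248 =0.15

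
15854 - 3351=12503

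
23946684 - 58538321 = -34591637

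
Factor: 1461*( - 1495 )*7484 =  - 2^2*3^1*5^1 * 13^1*23^1 * 487^1*1871^1 = - 16346515380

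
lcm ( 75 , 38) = 2850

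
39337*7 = 275359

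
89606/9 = 89606/9=   9956.22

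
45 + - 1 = 44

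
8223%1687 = 1475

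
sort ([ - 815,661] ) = [-815,661] 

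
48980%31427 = 17553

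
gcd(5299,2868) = 1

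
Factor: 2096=2^4 * 131^1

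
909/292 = 909/292 = 3.11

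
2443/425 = 2443/425 = 5.75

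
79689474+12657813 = 92347287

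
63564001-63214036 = 349965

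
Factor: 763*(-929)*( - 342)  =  242418834 = 2^1*3^2*7^1 *19^1*109^1 * 929^1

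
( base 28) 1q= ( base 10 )54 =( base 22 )2a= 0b110110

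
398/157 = 2  +  84/157  =  2.54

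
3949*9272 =36615128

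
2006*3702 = 7426212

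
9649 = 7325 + 2324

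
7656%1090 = 26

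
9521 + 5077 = 14598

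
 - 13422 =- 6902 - 6520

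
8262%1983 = 330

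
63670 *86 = 5475620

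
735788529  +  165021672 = 900810201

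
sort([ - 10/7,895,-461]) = [ - 461, - 10/7,  895]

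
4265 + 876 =5141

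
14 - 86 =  - 72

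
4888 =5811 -923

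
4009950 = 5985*670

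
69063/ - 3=-23021 +0/1=   -23021.00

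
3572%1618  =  336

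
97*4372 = 424084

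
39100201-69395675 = -30295474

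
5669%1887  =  8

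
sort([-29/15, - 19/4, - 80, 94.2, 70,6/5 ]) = [ - 80, - 19/4, - 29/15,6/5 , 70,94.2]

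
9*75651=680859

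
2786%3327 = 2786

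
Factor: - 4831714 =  - 2^1*317^1 * 7621^1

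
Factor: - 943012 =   -  2^2*7^1 * 33679^1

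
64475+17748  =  82223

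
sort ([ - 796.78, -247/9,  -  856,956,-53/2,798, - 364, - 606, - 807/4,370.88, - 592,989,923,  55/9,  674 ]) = [-856,  -  796.78,-606, - 592,-364,-807/4,  -  247/9,- 53/2, 55/9, 370.88,674,798,923,956,  989 ]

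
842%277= 11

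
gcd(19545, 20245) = 5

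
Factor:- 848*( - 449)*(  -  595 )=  - 226547440 = - 2^4*5^1 * 7^1 * 17^1  *  53^1 * 449^1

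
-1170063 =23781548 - 24951611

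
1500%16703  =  1500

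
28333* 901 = 25528033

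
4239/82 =51 + 57/82 = 51.70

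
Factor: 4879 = 7^1*17^1*41^1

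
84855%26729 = 4668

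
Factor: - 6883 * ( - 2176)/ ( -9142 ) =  -2^6*7^(-1 )*17^1*653^( - 1) * 6883^1  =  -7488704/4571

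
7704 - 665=7039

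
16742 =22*761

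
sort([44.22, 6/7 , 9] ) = [6/7, 9, 44.22 ] 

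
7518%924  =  126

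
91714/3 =30571 +1/3 = 30571.33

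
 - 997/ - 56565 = 997/56565=0.02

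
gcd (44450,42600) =50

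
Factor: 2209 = 47^2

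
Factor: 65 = 5^1*13^1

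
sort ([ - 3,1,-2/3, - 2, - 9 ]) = [ - 9, - 3, - 2 ,  -  2/3,1 ]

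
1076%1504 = 1076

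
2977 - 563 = 2414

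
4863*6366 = 30957858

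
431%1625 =431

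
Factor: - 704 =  -2^6*11^1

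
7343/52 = 7343/52 = 141.21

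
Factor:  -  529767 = -3^3*7^1*2803^1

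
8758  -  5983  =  2775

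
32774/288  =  113 + 115/144 = 113.80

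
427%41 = 17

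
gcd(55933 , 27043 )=1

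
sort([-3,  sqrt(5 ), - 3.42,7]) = [ - 3.42, - 3, sqrt( 5),7]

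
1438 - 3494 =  - 2056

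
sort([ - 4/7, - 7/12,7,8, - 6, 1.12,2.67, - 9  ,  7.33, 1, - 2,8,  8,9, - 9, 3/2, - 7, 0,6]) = [ - 9, - 9, - 7,  -  6, - 2, - 7/12,-4/7, 0, 1,1.12,3/2 , 2.67,6, 7,7.33, 8, 8, 8,9] 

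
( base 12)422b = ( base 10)7235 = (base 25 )bea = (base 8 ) 16103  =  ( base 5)212420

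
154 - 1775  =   - 1621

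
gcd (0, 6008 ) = 6008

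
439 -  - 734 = 1173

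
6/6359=6/6359 =0.00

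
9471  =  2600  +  6871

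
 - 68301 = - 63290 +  - 5011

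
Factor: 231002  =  2^1*19^1 * 6079^1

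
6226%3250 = 2976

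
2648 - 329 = 2319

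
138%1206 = 138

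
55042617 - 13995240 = 41047377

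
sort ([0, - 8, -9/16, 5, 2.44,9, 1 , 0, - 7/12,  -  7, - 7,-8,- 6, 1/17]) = [ - 8, - 8, - 7,  -  7, - 6, - 7/12, - 9/16,0, 0,1/17,  1, 2.44,  5, 9]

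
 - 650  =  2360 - 3010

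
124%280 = 124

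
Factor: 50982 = 2^1*3^1*29^1* 293^1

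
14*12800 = 179200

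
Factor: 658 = 2^1 * 7^1*47^1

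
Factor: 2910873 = 3^1*7^1*97^1 * 1429^1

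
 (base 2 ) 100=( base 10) 4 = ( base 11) 4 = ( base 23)4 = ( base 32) 4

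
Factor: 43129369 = 2593^1  *  16633^1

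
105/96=35/32 = 1.09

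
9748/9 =9748/9=1083.11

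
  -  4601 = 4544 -9145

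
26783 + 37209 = 63992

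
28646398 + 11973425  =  40619823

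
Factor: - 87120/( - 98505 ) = 2^4 * 11^1 * 199^ ( - 1 )   =  176/199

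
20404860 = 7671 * 2660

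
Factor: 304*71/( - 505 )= -21584/505 = -  2^4 * 5^( - 1)*  19^1*71^1  *101^( - 1 )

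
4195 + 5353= 9548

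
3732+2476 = 6208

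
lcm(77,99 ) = 693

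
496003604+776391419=1272395023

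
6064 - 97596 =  - 91532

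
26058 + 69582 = 95640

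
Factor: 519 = 3^1*173^1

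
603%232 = 139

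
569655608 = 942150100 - 372494492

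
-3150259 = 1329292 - 4479551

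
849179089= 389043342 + 460135747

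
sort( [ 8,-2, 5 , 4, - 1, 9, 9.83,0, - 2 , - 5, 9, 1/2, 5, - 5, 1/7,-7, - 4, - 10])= [ - 10, - 7, - 5,-5, - 4, - 2, - 2,  -  1, 0, 1/7,  1/2, 4, 5,5,8,9, 9,9.83]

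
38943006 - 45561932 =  - 6618926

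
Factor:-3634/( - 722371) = 2^1*13^( - 1 )*23^1 *79^1 * 181^( - 1)*307^( - 1 ) 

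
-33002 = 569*( - 58)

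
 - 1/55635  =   - 1+55634/55635 =- 0.00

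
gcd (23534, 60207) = 7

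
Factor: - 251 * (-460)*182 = 21013720 =2^3*5^1*7^1*13^1*23^1*251^1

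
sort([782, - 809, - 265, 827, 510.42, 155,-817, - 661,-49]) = [- 817, - 809, - 661, - 265, - 49 , 155, 510.42, 782, 827 ] 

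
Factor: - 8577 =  -3^2*953^1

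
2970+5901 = 8871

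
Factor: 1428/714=2^1 = 2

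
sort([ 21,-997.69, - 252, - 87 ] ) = [-997.69, - 252 , - 87, 21]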